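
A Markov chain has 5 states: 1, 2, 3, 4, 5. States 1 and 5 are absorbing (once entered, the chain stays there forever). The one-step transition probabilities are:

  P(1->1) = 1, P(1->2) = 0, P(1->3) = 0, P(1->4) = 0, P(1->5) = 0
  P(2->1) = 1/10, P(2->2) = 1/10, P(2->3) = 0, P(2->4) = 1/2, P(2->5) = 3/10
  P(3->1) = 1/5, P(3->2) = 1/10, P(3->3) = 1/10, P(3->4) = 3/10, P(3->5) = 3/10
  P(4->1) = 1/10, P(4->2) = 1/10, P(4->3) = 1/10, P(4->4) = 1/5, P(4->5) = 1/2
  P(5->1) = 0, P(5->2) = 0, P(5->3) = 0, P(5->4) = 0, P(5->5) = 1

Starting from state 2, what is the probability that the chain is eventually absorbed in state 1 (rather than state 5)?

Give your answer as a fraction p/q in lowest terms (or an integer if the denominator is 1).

Answer: 124/571

Derivation:
Let a_i = P(absorbed in 1 | start in state i).
Boundary conditions: a_1 = 1, a_5 = 0.
For each transient state i, a_i = sum_j P(i->j) * a_j:
  a_2 = 1/10*a_1 + 1/10*a_2 + 0*a_3 + 1/2*a_4 + 3/10*a_5
  a_3 = 1/5*a_1 + 1/10*a_2 + 1/10*a_3 + 3/10*a_4 + 3/10*a_5
  a_4 = 1/10*a_1 + 1/10*a_2 + 1/10*a_3 + 1/5*a_4 + 1/2*a_5

Substituting a_1 = 1 and a_5 = 0, rearrange to (I - Q) a = r where r[i] = P(i -> 1):
  [9/10, 0, -1/2] . (a_2, a_3, a_4) = 1/10
  [-1/10, 9/10, -3/10] . (a_2, a_3, a_4) = 1/5
  [-1/10, -1/10, 4/5] . (a_2, a_3, a_4) = 1/10

Solving yields:
  a_2 = 124/571
  a_3 = 177/571
  a_4 = 109/571

Starting state is 2, so the absorption probability is a_2 = 124/571.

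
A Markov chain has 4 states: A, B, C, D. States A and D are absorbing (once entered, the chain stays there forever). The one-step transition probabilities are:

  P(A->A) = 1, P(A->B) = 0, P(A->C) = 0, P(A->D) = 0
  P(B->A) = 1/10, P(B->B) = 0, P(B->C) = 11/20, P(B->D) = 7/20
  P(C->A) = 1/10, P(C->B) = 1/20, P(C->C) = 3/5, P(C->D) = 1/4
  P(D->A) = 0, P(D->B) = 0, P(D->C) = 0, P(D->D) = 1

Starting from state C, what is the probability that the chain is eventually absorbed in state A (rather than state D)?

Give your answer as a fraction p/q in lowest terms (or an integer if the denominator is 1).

Answer: 42/149

Derivation:
Let a_i = P(absorbed in A | start in state i).
Boundary conditions: a_A = 1, a_D = 0.
For each transient state i, a_i = sum_j P(i->j) * a_j:
  a_B = 1/10*a_A + 0*a_B + 11/20*a_C + 7/20*a_D
  a_C = 1/10*a_A + 1/20*a_B + 3/5*a_C + 1/4*a_D

Substituting a_A = 1 and a_D = 0, rearrange to (I - Q) a = r where r[i] = P(i -> A):
  [1, -11/20] . (a_B, a_C) = 1/10
  [-1/20, 2/5] . (a_B, a_C) = 1/10

Solving yields:
  a_B = 38/149
  a_C = 42/149

Starting state is C, so the absorption probability is a_C = 42/149.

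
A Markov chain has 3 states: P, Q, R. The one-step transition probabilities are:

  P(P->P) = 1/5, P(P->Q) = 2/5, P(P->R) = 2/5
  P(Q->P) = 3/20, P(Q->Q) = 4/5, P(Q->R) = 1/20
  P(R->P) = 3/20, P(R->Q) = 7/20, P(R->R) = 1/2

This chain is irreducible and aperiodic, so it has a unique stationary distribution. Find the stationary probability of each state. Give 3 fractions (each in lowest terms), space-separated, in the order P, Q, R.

Answer: 3/19 136/209 40/209

Derivation:
The stationary distribution satisfies pi = pi * P, i.e.:
  pi_P = 1/5*pi_P + 3/20*pi_Q + 3/20*pi_R
  pi_Q = 2/5*pi_P + 4/5*pi_Q + 7/20*pi_R
  pi_R = 2/5*pi_P + 1/20*pi_Q + 1/2*pi_R
with normalization: pi_P + pi_Q + pi_R = 1.

Using the first 2 balance equations plus normalization, the linear system A*pi = b is:
  [-4/5, 3/20, 3/20] . pi = 0
  [2/5, -1/5, 7/20] . pi = 0
  [1, 1, 1] . pi = 1

Solving yields:
  pi_P = 3/19
  pi_Q = 136/209
  pi_R = 40/209

Verification (pi * P):
  3/19*1/5 + 136/209*3/20 + 40/209*3/20 = 3/19 = pi_P  (ok)
  3/19*2/5 + 136/209*4/5 + 40/209*7/20 = 136/209 = pi_Q  (ok)
  3/19*2/5 + 136/209*1/20 + 40/209*1/2 = 40/209 = pi_R  (ok)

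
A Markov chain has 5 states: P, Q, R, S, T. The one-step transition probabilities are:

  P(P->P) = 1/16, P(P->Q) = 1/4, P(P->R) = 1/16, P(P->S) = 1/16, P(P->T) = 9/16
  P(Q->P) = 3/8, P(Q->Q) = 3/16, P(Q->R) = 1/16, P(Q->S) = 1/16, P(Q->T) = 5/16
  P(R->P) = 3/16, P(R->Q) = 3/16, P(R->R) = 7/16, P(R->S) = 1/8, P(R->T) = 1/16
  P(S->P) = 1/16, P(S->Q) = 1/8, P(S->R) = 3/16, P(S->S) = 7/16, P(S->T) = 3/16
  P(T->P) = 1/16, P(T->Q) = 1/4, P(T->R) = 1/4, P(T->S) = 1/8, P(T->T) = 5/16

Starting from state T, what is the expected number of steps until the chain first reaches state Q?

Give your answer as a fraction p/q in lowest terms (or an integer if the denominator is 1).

Answer: 18816/3977

Derivation:
Let h_i = expected steps to first reach Q from state i.
Boundary: h_Q = 0.
First-step equations for the other states:
  h_P = 1 + 1/16*h_P + 1/4*h_Q + 1/16*h_R + 1/16*h_S + 9/16*h_T
  h_R = 1 + 3/16*h_P + 3/16*h_Q + 7/16*h_R + 1/8*h_S + 1/16*h_T
  h_S = 1 + 1/16*h_P + 1/8*h_Q + 3/16*h_R + 7/16*h_S + 3/16*h_T
  h_T = 1 + 1/16*h_P + 1/4*h_Q + 1/4*h_R + 1/8*h_S + 5/16*h_T

Substituting h_Q = 0 and rearranging gives the linear system (I - Q) h = 1:
  [15/16, -1/16, -1/16, -9/16] . (h_P, h_R, h_S, h_T) = 1
  [-3/16, 9/16, -1/8, -1/16] . (h_P, h_R, h_S, h_T) = 1
  [-1/16, -3/16, 9/16, -3/16] . (h_P, h_R, h_S, h_T) = 1
  [-1/16, -1/4, -1/8, 11/16] . (h_P, h_R, h_S, h_T) = 1

Solving yields:
  h_P = 18352/3977
  h_R = 20192/3977
  h_S = 22112/3977
  h_T = 18816/3977

Starting state is T, so the expected hitting time is h_T = 18816/3977.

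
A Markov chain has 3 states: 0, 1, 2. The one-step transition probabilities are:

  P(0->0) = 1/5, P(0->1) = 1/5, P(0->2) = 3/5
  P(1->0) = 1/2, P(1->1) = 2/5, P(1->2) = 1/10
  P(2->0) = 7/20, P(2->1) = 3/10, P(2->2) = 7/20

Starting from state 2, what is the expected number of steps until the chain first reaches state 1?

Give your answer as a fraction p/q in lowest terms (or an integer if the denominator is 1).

Answer: 115/31

Derivation:
Let h_i = expected steps to first reach 1 from state i.
Boundary: h_1 = 0.
First-step equations for the other states:
  h_0 = 1 + 1/5*h_0 + 1/5*h_1 + 3/5*h_2
  h_2 = 1 + 7/20*h_0 + 3/10*h_1 + 7/20*h_2

Substituting h_1 = 0 and rearranging gives the linear system (I - Q) h = 1:
  [4/5, -3/5] . (h_0, h_2) = 1
  [-7/20, 13/20] . (h_0, h_2) = 1

Solving yields:
  h_0 = 125/31
  h_2 = 115/31

Starting state is 2, so the expected hitting time is h_2 = 115/31.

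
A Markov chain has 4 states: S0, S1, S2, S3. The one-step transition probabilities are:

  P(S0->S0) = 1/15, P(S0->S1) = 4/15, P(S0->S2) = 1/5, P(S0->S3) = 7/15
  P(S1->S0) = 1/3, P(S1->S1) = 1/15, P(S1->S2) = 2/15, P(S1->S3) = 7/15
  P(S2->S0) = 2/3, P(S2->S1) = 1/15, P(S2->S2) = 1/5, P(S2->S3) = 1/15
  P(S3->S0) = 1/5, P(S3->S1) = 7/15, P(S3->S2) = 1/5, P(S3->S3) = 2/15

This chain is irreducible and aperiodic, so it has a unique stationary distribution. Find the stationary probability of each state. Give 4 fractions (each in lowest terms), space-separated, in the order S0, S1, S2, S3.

The stationary distribution satisfies pi = pi * P, i.e.:
  pi_S0 = 1/15*pi_S0 + 1/3*pi_S1 + 2/3*pi_S2 + 1/5*pi_S3
  pi_S1 = 4/15*pi_S0 + 1/15*pi_S1 + 1/15*pi_S2 + 7/15*pi_S3
  pi_S2 = 1/5*pi_S0 + 2/15*pi_S1 + 1/5*pi_S2 + 1/5*pi_S3
  pi_S3 = 7/15*pi_S0 + 7/15*pi_S1 + 1/15*pi_S2 + 2/15*pi_S3
with normalization: pi_S0 + pi_S1 + pi_S2 + pi_S3 = 1.

Using the first 3 balance equations plus normalization, the linear system A*pi = b is:
  [-14/15, 1/3, 2/3, 1/5] . pi = 0
  [4/15, -14/15, 1/15, 7/15] . pi = 0
  [1/5, 2/15, -4/5, 1/5] . pi = 0
  [1, 1, 1, 1] . pi = 1

Solving yields:
  pi_S0 = 1493/5322
  pi_S1 = 427/1774
  pi_S2 = 979/5322
  pi_S3 = 523/1774

Verification (pi * P):
  1493/5322*1/15 + 427/1774*1/3 + 979/5322*2/3 + 523/1774*1/5 = 1493/5322 = pi_S0  (ok)
  1493/5322*4/15 + 427/1774*1/15 + 979/5322*1/15 + 523/1774*7/15 = 427/1774 = pi_S1  (ok)
  1493/5322*1/5 + 427/1774*2/15 + 979/5322*1/5 + 523/1774*1/5 = 979/5322 = pi_S2  (ok)
  1493/5322*7/15 + 427/1774*7/15 + 979/5322*1/15 + 523/1774*2/15 = 523/1774 = pi_S3  (ok)

Answer: 1493/5322 427/1774 979/5322 523/1774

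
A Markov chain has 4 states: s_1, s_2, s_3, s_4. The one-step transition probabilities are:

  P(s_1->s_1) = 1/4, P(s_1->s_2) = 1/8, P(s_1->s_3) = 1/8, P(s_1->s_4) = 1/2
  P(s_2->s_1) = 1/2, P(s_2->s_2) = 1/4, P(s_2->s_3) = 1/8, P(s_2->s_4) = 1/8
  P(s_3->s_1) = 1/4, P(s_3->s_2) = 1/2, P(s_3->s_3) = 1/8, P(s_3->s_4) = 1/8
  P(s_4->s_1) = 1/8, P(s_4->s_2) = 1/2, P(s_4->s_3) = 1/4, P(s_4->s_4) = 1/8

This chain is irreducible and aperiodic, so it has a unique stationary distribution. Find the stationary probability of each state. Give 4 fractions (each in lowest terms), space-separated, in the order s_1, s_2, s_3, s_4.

Answer: 107/359 223/718 111/718 85/359

Derivation:
The stationary distribution satisfies pi = pi * P, i.e.:
  pi_s_1 = 1/4*pi_s_1 + 1/2*pi_s_2 + 1/4*pi_s_3 + 1/8*pi_s_4
  pi_s_2 = 1/8*pi_s_1 + 1/4*pi_s_2 + 1/2*pi_s_3 + 1/2*pi_s_4
  pi_s_3 = 1/8*pi_s_1 + 1/8*pi_s_2 + 1/8*pi_s_3 + 1/4*pi_s_4
  pi_s_4 = 1/2*pi_s_1 + 1/8*pi_s_2 + 1/8*pi_s_3 + 1/8*pi_s_4
with normalization: pi_s_1 + pi_s_2 + pi_s_3 + pi_s_4 = 1.

Using the first 3 balance equations plus normalization, the linear system A*pi = b is:
  [-3/4, 1/2, 1/4, 1/8] . pi = 0
  [1/8, -3/4, 1/2, 1/2] . pi = 0
  [1/8, 1/8, -7/8, 1/4] . pi = 0
  [1, 1, 1, 1] . pi = 1

Solving yields:
  pi_s_1 = 107/359
  pi_s_2 = 223/718
  pi_s_3 = 111/718
  pi_s_4 = 85/359

Verification (pi * P):
  107/359*1/4 + 223/718*1/2 + 111/718*1/4 + 85/359*1/8 = 107/359 = pi_s_1  (ok)
  107/359*1/8 + 223/718*1/4 + 111/718*1/2 + 85/359*1/2 = 223/718 = pi_s_2  (ok)
  107/359*1/8 + 223/718*1/8 + 111/718*1/8 + 85/359*1/4 = 111/718 = pi_s_3  (ok)
  107/359*1/2 + 223/718*1/8 + 111/718*1/8 + 85/359*1/8 = 85/359 = pi_s_4  (ok)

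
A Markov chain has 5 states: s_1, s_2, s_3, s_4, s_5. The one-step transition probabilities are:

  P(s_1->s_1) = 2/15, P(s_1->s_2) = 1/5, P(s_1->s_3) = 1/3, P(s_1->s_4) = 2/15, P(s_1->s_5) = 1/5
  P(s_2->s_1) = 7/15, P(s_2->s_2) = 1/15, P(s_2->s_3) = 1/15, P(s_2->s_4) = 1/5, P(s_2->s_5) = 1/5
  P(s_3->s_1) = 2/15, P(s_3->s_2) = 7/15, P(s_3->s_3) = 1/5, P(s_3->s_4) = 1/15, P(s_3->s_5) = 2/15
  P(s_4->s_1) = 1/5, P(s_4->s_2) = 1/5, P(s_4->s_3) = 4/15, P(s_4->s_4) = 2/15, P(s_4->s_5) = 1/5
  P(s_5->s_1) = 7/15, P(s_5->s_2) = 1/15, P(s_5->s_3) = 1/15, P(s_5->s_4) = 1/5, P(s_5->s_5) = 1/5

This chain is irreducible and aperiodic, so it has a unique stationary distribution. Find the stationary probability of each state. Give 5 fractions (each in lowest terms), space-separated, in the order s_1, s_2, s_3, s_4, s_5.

Answer: 175/643 1931/9645 125/643 94/643 1804/9645

Derivation:
The stationary distribution satisfies pi = pi * P, i.e.:
  pi_s_1 = 2/15*pi_s_1 + 7/15*pi_s_2 + 2/15*pi_s_3 + 1/5*pi_s_4 + 7/15*pi_s_5
  pi_s_2 = 1/5*pi_s_1 + 1/15*pi_s_2 + 7/15*pi_s_3 + 1/5*pi_s_4 + 1/15*pi_s_5
  pi_s_3 = 1/3*pi_s_1 + 1/15*pi_s_2 + 1/5*pi_s_3 + 4/15*pi_s_4 + 1/15*pi_s_5
  pi_s_4 = 2/15*pi_s_1 + 1/5*pi_s_2 + 1/15*pi_s_3 + 2/15*pi_s_4 + 1/5*pi_s_5
  pi_s_5 = 1/5*pi_s_1 + 1/5*pi_s_2 + 2/15*pi_s_3 + 1/5*pi_s_4 + 1/5*pi_s_5
with normalization: pi_s_1 + pi_s_2 + pi_s_3 + pi_s_4 + pi_s_5 = 1.

Using the first 4 balance equations plus normalization, the linear system A*pi = b is:
  [-13/15, 7/15, 2/15, 1/5, 7/15] . pi = 0
  [1/5, -14/15, 7/15, 1/5, 1/15] . pi = 0
  [1/3, 1/15, -4/5, 4/15, 1/15] . pi = 0
  [2/15, 1/5, 1/15, -13/15, 1/5] . pi = 0
  [1, 1, 1, 1, 1] . pi = 1

Solving yields:
  pi_s_1 = 175/643
  pi_s_2 = 1931/9645
  pi_s_3 = 125/643
  pi_s_4 = 94/643
  pi_s_5 = 1804/9645

Verification (pi * P):
  175/643*2/15 + 1931/9645*7/15 + 125/643*2/15 + 94/643*1/5 + 1804/9645*7/15 = 175/643 = pi_s_1  (ok)
  175/643*1/5 + 1931/9645*1/15 + 125/643*7/15 + 94/643*1/5 + 1804/9645*1/15 = 1931/9645 = pi_s_2  (ok)
  175/643*1/3 + 1931/9645*1/15 + 125/643*1/5 + 94/643*4/15 + 1804/9645*1/15 = 125/643 = pi_s_3  (ok)
  175/643*2/15 + 1931/9645*1/5 + 125/643*1/15 + 94/643*2/15 + 1804/9645*1/5 = 94/643 = pi_s_4  (ok)
  175/643*1/5 + 1931/9645*1/5 + 125/643*2/15 + 94/643*1/5 + 1804/9645*1/5 = 1804/9645 = pi_s_5  (ok)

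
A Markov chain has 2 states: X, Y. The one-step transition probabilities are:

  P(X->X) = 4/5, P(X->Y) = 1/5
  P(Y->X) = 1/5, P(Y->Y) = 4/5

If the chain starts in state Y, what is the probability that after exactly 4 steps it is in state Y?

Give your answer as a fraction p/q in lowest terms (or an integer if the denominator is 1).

Answer: 353/625

Derivation:
Computing P^4 by repeated multiplication:
P^1 =
  X: [4/5, 1/5]
  Y: [1/5, 4/5]
P^2 =
  X: [17/25, 8/25]
  Y: [8/25, 17/25]
P^3 =
  X: [76/125, 49/125]
  Y: [49/125, 76/125]
P^4 =
  X: [353/625, 272/625]
  Y: [272/625, 353/625]

(P^4)[Y -> Y] = 353/625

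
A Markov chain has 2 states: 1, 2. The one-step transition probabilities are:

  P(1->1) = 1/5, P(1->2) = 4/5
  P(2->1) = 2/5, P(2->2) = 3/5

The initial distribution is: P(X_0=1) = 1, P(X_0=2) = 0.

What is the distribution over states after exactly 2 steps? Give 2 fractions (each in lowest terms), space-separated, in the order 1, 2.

Answer: 9/25 16/25

Derivation:
Propagating the distribution step by step (d_{t+1} = d_t * P):
d_0 = (1=1, 2=0)
  d_1[1] = 1*1/5 + 0*2/5 = 1/5
  d_1[2] = 1*4/5 + 0*3/5 = 4/5
d_1 = (1=1/5, 2=4/5)
  d_2[1] = 1/5*1/5 + 4/5*2/5 = 9/25
  d_2[2] = 1/5*4/5 + 4/5*3/5 = 16/25
d_2 = (1=9/25, 2=16/25)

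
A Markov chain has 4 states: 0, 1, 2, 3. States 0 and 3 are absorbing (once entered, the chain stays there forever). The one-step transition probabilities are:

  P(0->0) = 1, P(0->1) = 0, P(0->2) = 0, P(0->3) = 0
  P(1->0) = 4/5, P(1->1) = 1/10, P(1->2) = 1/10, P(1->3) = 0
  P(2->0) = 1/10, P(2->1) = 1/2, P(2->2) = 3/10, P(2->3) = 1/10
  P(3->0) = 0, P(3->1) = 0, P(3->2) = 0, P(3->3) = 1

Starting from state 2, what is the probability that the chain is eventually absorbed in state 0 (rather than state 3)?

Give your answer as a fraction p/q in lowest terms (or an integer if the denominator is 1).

Answer: 49/58

Derivation:
Let a_i = P(absorbed in 0 | start in state i).
Boundary conditions: a_0 = 1, a_3 = 0.
For each transient state i, a_i = sum_j P(i->j) * a_j:
  a_1 = 4/5*a_0 + 1/10*a_1 + 1/10*a_2 + 0*a_3
  a_2 = 1/10*a_0 + 1/2*a_1 + 3/10*a_2 + 1/10*a_3

Substituting a_0 = 1 and a_3 = 0, rearrange to (I - Q) a = r where r[i] = P(i -> 0):
  [9/10, -1/10] . (a_1, a_2) = 4/5
  [-1/2, 7/10] . (a_1, a_2) = 1/10

Solving yields:
  a_1 = 57/58
  a_2 = 49/58

Starting state is 2, so the absorption probability is a_2 = 49/58.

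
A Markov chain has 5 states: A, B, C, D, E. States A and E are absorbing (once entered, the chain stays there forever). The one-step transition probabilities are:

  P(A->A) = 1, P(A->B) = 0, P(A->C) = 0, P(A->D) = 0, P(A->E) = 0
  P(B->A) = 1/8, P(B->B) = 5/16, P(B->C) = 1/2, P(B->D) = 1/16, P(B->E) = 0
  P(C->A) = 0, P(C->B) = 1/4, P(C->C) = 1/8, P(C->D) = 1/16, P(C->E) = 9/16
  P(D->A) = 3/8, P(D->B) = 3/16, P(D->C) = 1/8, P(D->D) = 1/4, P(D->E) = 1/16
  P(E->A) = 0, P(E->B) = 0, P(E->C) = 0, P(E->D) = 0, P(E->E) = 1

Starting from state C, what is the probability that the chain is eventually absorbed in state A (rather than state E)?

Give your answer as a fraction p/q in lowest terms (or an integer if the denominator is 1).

Let a_i = P(absorbed in A | start in state i).
Boundary conditions: a_A = 1, a_E = 0.
For each transient state i, a_i = sum_j P(i->j) * a_j:
  a_B = 1/8*a_A + 5/16*a_B + 1/2*a_C + 1/16*a_D + 0*a_E
  a_C = 0*a_A + 1/4*a_B + 1/8*a_C + 1/16*a_D + 9/16*a_E
  a_D = 3/8*a_A + 3/16*a_B + 1/8*a_C + 1/4*a_D + 1/16*a_E

Substituting a_A = 1 and a_E = 0, rearrange to (I - Q) a = r where r[i] = P(i -> A):
  [11/16, -1/2, -1/16] . (a_B, a_C, a_D) = 1/8
  [-1/4, 7/8, -1/16] . (a_B, a_C, a_D) = 0
  [-3/16, -1/8, 3/4] . (a_B, a_C, a_D) = 3/8

Solving yields:
  a_B = 58/171
  a_C = 8/57
  a_D = 104/171

Starting state is C, so the absorption probability is a_C = 8/57.

Answer: 8/57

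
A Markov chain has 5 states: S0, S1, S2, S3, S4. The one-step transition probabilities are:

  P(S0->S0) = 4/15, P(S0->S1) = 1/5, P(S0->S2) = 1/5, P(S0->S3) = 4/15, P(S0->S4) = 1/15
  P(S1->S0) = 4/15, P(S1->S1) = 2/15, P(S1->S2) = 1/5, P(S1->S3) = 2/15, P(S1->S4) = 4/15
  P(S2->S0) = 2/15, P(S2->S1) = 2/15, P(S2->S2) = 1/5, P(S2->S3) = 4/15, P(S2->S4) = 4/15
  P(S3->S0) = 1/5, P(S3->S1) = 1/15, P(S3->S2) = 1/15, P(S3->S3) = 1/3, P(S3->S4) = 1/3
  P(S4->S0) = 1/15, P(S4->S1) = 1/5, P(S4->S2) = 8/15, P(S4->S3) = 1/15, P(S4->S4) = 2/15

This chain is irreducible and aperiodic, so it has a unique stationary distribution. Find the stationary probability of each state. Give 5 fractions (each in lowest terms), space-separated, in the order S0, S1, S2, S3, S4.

The stationary distribution satisfies pi = pi * P, i.e.:
  pi_S0 = 4/15*pi_S0 + 4/15*pi_S1 + 2/15*pi_S2 + 1/5*pi_S3 + 1/15*pi_S4
  pi_S1 = 1/5*pi_S0 + 2/15*pi_S1 + 2/15*pi_S2 + 1/15*pi_S3 + 1/5*pi_S4
  pi_S2 = 1/5*pi_S0 + 1/5*pi_S1 + 1/5*pi_S2 + 1/15*pi_S3 + 8/15*pi_S4
  pi_S3 = 4/15*pi_S0 + 2/15*pi_S1 + 4/15*pi_S2 + 1/3*pi_S3 + 1/15*pi_S4
  pi_S4 = 1/15*pi_S0 + 4/15*pi_S1 + 4/15*pi_S2 + 1/3*pi_S3 + 2/15*pi_S4
with normalization: pi_S0 + pi_S1 + pi_S2 + pi_S3 + pi_S4 = 1.

Using the first 4 balance equations plus normalization, the linear system A*pi = b is:
  [-11/15, 4/15, 2/15, 1/5, 1/15] . pi = 0
  [1/5, -13/15, 2/15, 1/15, 1/5] . pi = 0
  [1/5, 1/5, -4/5, 1/15, 8/15] . pi = 0
  [4/15, 2/15, 4/15, -2/3, 1/15] . pi = 0
  [1, 1, 1, 1, 1] . pi = 1

Solving yields:
  pi_S0 = 4007/22733
  pi_S1 = 3296/22733
  pi_S2 = 5529/22733
  pi_S3 = 4967/22733
  pi_S4 = 4934/22733

Verification (pi * P):
  4007/22733*4/15 + 3296/22733*4/15 + 5529/22733*2/15 + 4967/22733*1/5 + 4934/22733*1/15 = 4007/22733 = pi_S0  (ok)
  4007/22733*1/5 + 3296/22733*2/15 + 5529/22733*2/15 + 4967/22733*1/15 + 4934/22733*1/5 = 3296/22733 = pi_S1  (ok)
  4007/22733*1/5 + 3296/22733*1/5 + 5529/22733*1/5 + 4967/22733*1/15 + 4934/22733*8/15 = 5529/22733 = pi_S2  (ok)
  4007/22733*4/15 + 3296/22733*2/15 + 5529/22733*4/15 + 4967/22733*1/3 + 4934/22733*1/15 = 4967/22733 = pi_S3  (ok)
  4007/22733*1/15 + 3296/22733*4/15 + 5529/22733*4/15 + 4967/22733*1/3 + 4934/22733*2/15 = 4934/22733 = pi_S4  (ok)

Answer: 4007/22733 3296/22733 5529/22733 4967/22733 4934/22733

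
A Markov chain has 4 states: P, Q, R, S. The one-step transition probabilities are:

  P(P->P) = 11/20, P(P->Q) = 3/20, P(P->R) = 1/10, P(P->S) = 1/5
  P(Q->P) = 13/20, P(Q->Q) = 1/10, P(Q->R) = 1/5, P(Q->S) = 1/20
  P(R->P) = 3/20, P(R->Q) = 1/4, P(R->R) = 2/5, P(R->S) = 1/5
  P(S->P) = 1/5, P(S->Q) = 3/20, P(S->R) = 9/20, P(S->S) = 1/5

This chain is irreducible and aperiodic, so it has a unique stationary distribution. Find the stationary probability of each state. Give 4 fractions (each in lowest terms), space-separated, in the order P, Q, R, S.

Answer: 2359/5842 488/2921 1485/5842 511/2921

Derivation:
The stationary distribution satisfies pi = pi * P, i.e.:
  pi_P = 11/20*pi_P + 13/20*pi_Q + 3/20*pi_R + 1/5*pi_S
  pi_Q = 3/20*pi_P + 1/10*pi_Q + 1/4*pi_R + 3/20*pi_S
  pi_R = 1/10*pi_P + 1/5*pi_Q + 2/5*pi_R + 9/20*pi_S
  pi_S = 1/5*pi_P + 1/20*pi_Q + 1/5*pi_R + 1/5*pi_S
with normalization: pi_P + pi_Q + pi_R + pi_S = 1.

Using the first 3 balance equations plus normalization, the linear system A*pi = b is:
  [-9/20, 13/20, 3/20, 1/5] . pi = 0
  [3/20, -9/10, 1/4, 3/20] . pi = 0
  [1/10, 1/5, -3/5, 9/20] . pi = 0
  [1, 1, 1, 1] . pi = 1

Solving yields:
  pi_P = 2359/5842
  pi_Q = 488/2921
  pi_R = 1485/5842
  pi_S = 511/2921

Verification (pi * P):
  2359/5842*11/20 + 488/2921*13/20 + 1485/5842*3/20 + 511/2921*1/5 = 2359/5842 = pi_P  (ok)
  2359/5842*3/20 + 488/2921*1/10 + 1485/5842*1/4 + 511/2921*3/20 = 488/2921 = pi_Q  (ok)
  2359/5842*1/10 + 488/2921*1/5 + 1485/5842*2/5 + 511/2921*9/20 = 1485/5842 = pi_R  (ok)
  2359/5842*1/5 + 488/2921*1/20 + 1485/5842*1/5 + 511/2921*1/5 = 511/2921 = pi_S  (ok)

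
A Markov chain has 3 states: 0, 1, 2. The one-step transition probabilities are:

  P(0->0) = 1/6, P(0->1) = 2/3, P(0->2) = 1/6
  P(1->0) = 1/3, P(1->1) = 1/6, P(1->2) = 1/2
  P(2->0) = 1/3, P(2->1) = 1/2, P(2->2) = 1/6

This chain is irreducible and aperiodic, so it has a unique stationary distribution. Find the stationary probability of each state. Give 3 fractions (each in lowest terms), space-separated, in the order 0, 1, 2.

Answer: 2/7 23/56 17/56

Derivation:
The stationary distribution satisfies pi = pi * P, i.e.:
  pi_0 = 1/6*pi_0 + 1/3*pi_1 + 1/3*pi_2
  pi_1 = 2/3*pi_0 + 1/6*pi_1 + 1/2*pi_2
  pi_2 = 1/6*pi_0 + 1/2*pi_1 + 1/6*pi_2
with normalization: pi_0 + pi_1 + pi_2 = 1.

Using the first 2 balance equations plus normalization, the linear system A*pi = b is:
  [-5/6, 1/3, 1/3] . pi = 0
  [2/3, -5/6, 1/2] . pi = 0
  [1, 1, 1] . pi = 1

Solving yields:
  pi_0 = 2/7
  pi_1 = 23/56
  pi_2 = 17/56

Verification (pi * P):
  2/7*1/6 + 23/56*1/3 + 17/56*1/3 = 2/7 = pi_0  (ok)
  2/7*2/3 + 23/56*1/6 + 17/56*1/2 = 23/56 = pi_1  (ok)
  2/7*1/6 + 23/56*1/2 + 17/56*1/6 = 17/56 = pi_2  (ok)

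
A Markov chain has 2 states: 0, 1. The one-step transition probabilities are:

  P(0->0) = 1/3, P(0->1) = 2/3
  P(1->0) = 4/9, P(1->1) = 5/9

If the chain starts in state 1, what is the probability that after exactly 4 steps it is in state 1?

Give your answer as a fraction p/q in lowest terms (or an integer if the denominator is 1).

Computing P^4 by repeated multiplication:
P^1 =
  0: [1/3, 2/3]
  1: [4/9, 5/9]
P^2 =
  0: [11/27, 16/27]
  1: [32/81, 49/81]
P^3 =
  0: [97/243, 146/243]
  1: [292/729, 437/729]
P^4 =
  0: [875/2187, 1312/2187]
  1: [2624/6561, 3937/6561]

(P^4)[1 -> 1] = 3937/6561

Answer: 3937/6561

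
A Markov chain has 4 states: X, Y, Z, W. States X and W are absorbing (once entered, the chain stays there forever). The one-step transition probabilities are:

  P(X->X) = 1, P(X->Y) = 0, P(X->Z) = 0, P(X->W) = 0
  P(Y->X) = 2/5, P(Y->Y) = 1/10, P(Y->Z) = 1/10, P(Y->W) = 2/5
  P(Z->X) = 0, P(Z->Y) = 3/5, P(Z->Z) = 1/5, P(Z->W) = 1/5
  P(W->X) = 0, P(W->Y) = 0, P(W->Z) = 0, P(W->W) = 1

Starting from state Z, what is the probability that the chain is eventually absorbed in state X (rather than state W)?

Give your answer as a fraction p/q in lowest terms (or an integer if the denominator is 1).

Answer: 4/11

Derivation:
Let a_i = P(absorbed in X | start in state i).
Boundary conditions: a_X = 1, a_W = 0.
For each transient state i, a_i = sum_j P(i->j) * a_j:
  a_Y = 2/5*a_X + 1/10*a_Y + 1/10*a_Z + 2/5*a_W
  a_Z = 0*a_X + 3/5*a_Y + 1/5*a_Z + 1/5*a_W

Substituting a_X = 1 and a_W = 0, rearrange to (I - Q) a = r where r[i] = P(i -> X):
  [9/10, -1/10] . (a_Y, a_Z) = 2/5
  [-3/5, 4/5] . (a_Y, a_Z) = 0

Solving yields:
  a_Y = 16/33
  a_Z = 4/11

Starting state is Z, so the absorption probability is a_Z = 4/11.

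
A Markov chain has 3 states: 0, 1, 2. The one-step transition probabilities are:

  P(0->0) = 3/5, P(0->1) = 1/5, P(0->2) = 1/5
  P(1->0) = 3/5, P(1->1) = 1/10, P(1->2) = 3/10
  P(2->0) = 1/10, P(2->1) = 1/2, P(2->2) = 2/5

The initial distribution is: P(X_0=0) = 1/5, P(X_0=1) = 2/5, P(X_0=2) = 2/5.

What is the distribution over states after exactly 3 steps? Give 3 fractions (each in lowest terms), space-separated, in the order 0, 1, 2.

Propagating the distribution step by step (d_{t+1} = d_t * P):
d_0 = (0=1/5, 1=2/5, 2=2/5)
  d_1[0] = 1/5*3/5 + 2/5*3/5 + 2/5*1/10 = 2/5
  d_1[1] = 1/5*1/5 + 2/5*1/10 + 2/5*1/2 = 7/25
  d_1[2] = 1/5*1/5 + 2/5*3/10 + 2/5*2/5 = 8/25
d_1 = (0=2/5, 1=7/25, 2=8/25)
  d_2[0] = 2/5*3/5 + 7/25*3/5 + 8/25*1/10 = 11/25
  d_2[1] = 2/5*1/5 + 7/25*1/10 + 8/25*1/2 = 67/250
  d_2[2] = 2/5*1/5 + 7/25*3/10 + 8/25*2/5 = 73/250
d_2 = (0=11/25, 1=67/250, 2=73/250)
  d_3[0] = 11/25*3/5 + 67/250*3/5 + 73/250*1/10 = 227/500
  d_3[1] = 11/25*1/5 + 67/250*1/10 + 73/250*1/2 = 163/625
  d_3[2] = 11/25*1/5 + 67/250*3/10 + 73/250*2/5 = 713/2500
d_3 = (0=227/500, 1=163/625, 2=713/2500)

Answer: 227/500 163/625 713/2500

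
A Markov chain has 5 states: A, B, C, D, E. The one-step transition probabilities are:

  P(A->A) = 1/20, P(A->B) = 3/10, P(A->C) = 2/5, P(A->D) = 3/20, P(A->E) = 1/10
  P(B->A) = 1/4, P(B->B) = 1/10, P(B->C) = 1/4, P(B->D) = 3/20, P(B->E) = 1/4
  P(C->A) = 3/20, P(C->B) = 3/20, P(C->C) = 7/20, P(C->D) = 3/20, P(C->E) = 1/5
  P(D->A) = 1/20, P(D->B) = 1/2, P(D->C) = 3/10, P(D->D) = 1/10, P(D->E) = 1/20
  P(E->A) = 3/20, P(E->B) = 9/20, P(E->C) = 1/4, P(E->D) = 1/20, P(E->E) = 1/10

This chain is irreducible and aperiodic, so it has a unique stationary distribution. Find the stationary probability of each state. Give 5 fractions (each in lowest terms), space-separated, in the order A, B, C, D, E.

The stationary distribution satisfies pi = pi * P, i.e.:
  pi_A = 1/20*pi_A + 1/4*pi_B + 3/20*pi_C + 1/20*pi_D + 3/20*pi_E
  pi_B = 3/10*pi_A + 1/10*pi_B + 3/20*pi_C + 1/2*pi_D + 9/20*pi_E
  pi_C = 2/5*pi_A + 1/4*pi_B + 7/20*pi_C + 3/10*pi_D + 1/4*pi_E
  pi_D = 3/20*pi_A + 3/20*pi_B + 3/20*pi_C + 1/10*pi_D + 1/20*pi_E
  pi_E = 1/10*pi_A + 1/4*pi_B + 1/5*pi_C + 1/20*pi_D + 1/10*pi_E
with normalization: pi_A + pi_B + pi_C + pi_D + pi_E = 1.

Using the first 4 balance equations plus normalization, the linear system A*pi = b is:
  [-19/20, 1/4, 3/20, 1/20, 3/20] . pi = 0
  [3/10, -9/10, 3/20, 1/2, 9/20] . pi = 0
  [2/5, 1/4, -13/20, 3/10, 1/4] . pi = 0
  [3/20, 3/20, 3/20, -9/10, 1/20] . pi = 0
  [1, 1, 1, 1, 1] . pi = 1

Solving yields:
  pi_A = 7613/51519
  pi_B = 13027/51519
  pi_C = 21259/68692
  pi_D = 4375/34346
  pi_E = 11163/68692

Verification (pi * P):
  7613/51519*1/20 + 13027/51519*1/4 + 21259/68692*3/20 + 4375/34346*1/20 + 11163/68692*3/20 = 7613/51519 = pi_A  (ok)
  7613/51519*3/10 + 13027/51519*1/10 + 21259/68692*3/20 + 4375/34346*1/2 + 11163/68692*9/20 = 13027/51519 = pi_B  (ok)
  7613/51519*2/5 + 13027/51519*1/4 + 21259/68692*7/20 + 4375/34346*3/10 + 11163/68692*1/4 = 21259/68692 = pi_C  (ok)
  7613/51519*3/20 + 13027/51519*3/20 + 21259/68692*3/20 + 4375/34346*1/10 + 11163/68692*1/20 = 4375/34346 = pi_D  (ok)
  7613/51519*1/10 + 13027/51519*1/4 + 21259/68692*1/5 + 4375/34346*1/20 + 11163/68692*1/10 = 11163/68692 = pi_E  (ok)

Answer: 7613/51519 13027/51519 21259/68692 4375/34346 11163/68692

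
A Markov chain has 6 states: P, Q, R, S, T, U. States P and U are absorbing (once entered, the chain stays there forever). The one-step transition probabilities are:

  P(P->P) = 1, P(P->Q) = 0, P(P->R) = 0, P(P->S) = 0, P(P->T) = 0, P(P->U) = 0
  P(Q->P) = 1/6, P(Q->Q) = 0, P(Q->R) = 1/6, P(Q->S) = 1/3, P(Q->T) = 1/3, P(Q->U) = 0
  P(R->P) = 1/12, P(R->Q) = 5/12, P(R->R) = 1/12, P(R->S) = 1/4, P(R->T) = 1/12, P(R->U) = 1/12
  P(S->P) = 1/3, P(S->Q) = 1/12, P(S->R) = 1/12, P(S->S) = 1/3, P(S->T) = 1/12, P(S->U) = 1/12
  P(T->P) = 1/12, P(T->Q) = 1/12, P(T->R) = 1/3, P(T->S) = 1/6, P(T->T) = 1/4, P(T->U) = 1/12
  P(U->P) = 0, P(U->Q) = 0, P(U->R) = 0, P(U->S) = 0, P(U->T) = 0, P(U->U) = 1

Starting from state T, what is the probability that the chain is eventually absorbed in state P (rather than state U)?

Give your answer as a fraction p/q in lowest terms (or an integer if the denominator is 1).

Answer: 24/35

Derivation:
Let a_i = P(absorbed in P | start in state i).
Boundary conditions: a_P = 1, a_U = 0.
For each transient state i, a_i = sum_j P(i->j) * a_j:
  a_Q = 1/6*a_P + 0*a_Q + 1/6*a_R + 1/3*a_S + 1/3*a_T + 0*a_U
  a_R = 1/12*a_P + 5/12*a_Q + 1/12*a_R + 1/4*a_S + 1/12*a_T + 1/12*a_U
  a_S = 1/3*a_P + 1/12*a_Q + 1/12*a_R + 1/3*a_S + 1/12*a_T + 1/12*a_U
  a_T = 1/12*a_P + 1/12*a_Q + 1/3*a_R + 1/6*a_S + 1/4*a_T + 1/12*a_U

Substituting a_P = 1 and a_U = 0, rearrange to (I - Q) a = r where r[i] = P(i -> P):
  [1, -1/6, -1/3, -1/3] . (a_Q, a_R, a_S, a_T) = 1/6
  [-5/12, 11/12, -1/4, -1/12] . (a_Q, a_R, a_S, a_T) = 1/12
  [-1/12, -1/12, 2/3, -1/12] . (a_Q, a_R, a_S, a_T) = 1/3
  [-1/12, -1/3, -1/6, 3/4] . (a_Q, a_R, a_S, a_T) = 1/12

Solving yields:
  a_Q = 27/35
  a_R = 5/7
  a_S = 27/35
  a_T = 24/35

Starting state is T, so the absorption probability is a_T = 24/35.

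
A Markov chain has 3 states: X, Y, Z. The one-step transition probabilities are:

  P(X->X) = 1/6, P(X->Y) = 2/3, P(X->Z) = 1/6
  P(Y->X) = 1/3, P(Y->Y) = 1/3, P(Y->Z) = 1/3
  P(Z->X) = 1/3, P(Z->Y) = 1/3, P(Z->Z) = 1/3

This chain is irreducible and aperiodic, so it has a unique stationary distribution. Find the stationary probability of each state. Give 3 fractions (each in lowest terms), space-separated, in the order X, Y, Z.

The stationary distribution satisfies pi = pi * P, i.e.:
  pi_X = 1/6*pi_X + 1/3*pi_Y + 1/3*pi_Z
  pi_Y = 2/3*pi_X + 1/3*pi_Y + 1/3*pi_Z
  pi_Z = 1/6*pi_X + 1/3*pi_Y + 1/3*pi_Z
with normalization: pi_X + pi_Y + pi_Z = 1.

Using the first 2 balance equations plus normalization, the linear system A*pi = b is:
  [-5/6, 1/3, 1/3] . pi = 0
  [2/3, -2/3, 1/3] . pi = 0
  [1, 1, 1] . pi = 1

Solving yields:
  pi_X = 2/7
  pi_Y = 3/7
  pi_Z = 2/7

Verification (pi * P):
  2/7*1/6 + 3/7*1/3 + 2/7*1/3 = 2/7 = pi_X  (ok)
  2/7*2/3 + 3/7*1/3 + 2/7*1/3 = 3/7 = pi_Y  (ok)
  2/7*1/6 + 3/7*1/3 + 2/7*1/3 = 2/7 = pi_Z  (ok)

Answer: 2/7 3/7 2/7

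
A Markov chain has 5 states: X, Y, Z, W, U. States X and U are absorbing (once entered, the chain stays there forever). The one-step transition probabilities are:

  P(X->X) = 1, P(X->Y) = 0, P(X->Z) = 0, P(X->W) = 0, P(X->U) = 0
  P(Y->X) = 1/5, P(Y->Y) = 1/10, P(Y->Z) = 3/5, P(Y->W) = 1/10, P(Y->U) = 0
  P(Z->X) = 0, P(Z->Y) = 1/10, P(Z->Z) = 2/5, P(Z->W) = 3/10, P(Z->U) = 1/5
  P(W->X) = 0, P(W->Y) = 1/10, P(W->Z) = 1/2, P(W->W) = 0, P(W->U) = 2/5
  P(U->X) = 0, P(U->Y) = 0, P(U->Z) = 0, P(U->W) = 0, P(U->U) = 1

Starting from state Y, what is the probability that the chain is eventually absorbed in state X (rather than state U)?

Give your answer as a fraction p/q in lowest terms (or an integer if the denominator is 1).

Answer: 45/158

Derivation:
Let a_i = P(absorbed in X | start in state i).
Boundary conditions: a_X = 1, a_U = 0.
For each transient state i, a_i = sum_j P(i->j) * a_j:
  a_Y = 1/5*a_X + 1/10*a_Y + 3/5*a_Z + 1/10*a_W + 0*a_U
  a_Z = 0*a_X + 1/10*a_Y + 2/5*a_Z + 3/10*a_W + 1/5*a_U
  a_W = 0*a_X + 1/10*a_Y + 1/2*a_Z + 0*a_W + 2/5*a_U

Substituting a_X = 1 and a_U = 0, rearrange to (I - Q) a = r where r[i] = P(i -> X):
  [9/10, -3/5, -1/10] . (a_Y, a_Z, a_W) = 1/5
  [-1/10, 3/5, -3/10] . (a_Y, a_Z, a_W) = 0
  [-1/10, -1/2, 1] . (a_Y, a_Z, a_W) = 0

Solving yields:
  a_Y = 45/158
  a_Z = 13/158
  a_W = 11/158

Starting state is Y, so the absorption probability is a_Y = 45/158.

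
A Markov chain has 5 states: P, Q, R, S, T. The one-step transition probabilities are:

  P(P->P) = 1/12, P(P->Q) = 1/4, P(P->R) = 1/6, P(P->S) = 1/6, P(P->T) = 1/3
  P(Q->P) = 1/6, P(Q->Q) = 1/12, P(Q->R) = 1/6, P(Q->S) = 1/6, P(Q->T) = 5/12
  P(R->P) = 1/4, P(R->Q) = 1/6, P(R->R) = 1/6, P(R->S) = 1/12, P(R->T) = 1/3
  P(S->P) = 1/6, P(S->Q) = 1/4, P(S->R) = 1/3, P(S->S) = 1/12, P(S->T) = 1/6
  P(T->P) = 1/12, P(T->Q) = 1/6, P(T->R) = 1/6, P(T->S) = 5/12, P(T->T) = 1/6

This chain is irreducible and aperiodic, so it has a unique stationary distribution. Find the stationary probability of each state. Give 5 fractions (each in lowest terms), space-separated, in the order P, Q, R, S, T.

Answer: 1193/8035 1452/8035 1608/8035 1613/8035 2169/8035

Derivation:
The stationary distribution satisfies pi = pi * P, i.e.:
  pi_P = 1/12*pi_P + 1/6*pi_Q + 1/4*pi_R + 1/6*pi_S + 1/12*pi_T
  pi_Q = 1/4*pi_P + 1/12*pi_Q + 1/6*pi_R + 1/4*pi_S + 1/6*pi_T
  pi_R = 1/6*pi_P + 1/6*pi_Q + 1/6*pi_R + 1/3*pi_S + 1/6*pi_T
  pi_S = 1/6*pi_P + 1/6*pi_Q + 1/12*pi_R + 1/12*pi_S + 5/12*pi_T
  pi_T = 1/3*pi_P + 5/12*pi_Q + 1/3*pi_R + 1/6*pi_S + 1/6*pi_T
with normalization: pi_P + pi_Q + pi_R + pi_S + pi_T = 1.

Using the first 4 balance equations plus normalization, the linear system A*pi = b is:
  [-11/12, 1/6, 1/4, 1/6, 1/12] . pi = 0
  [1/4, -11/12, 1/6, 1/4, 1/6] . pi = 0
  [1/6, 1/6, -5/6, 1/3, 1/6] . pi = 0
  [1/6, 1/6, 1/12, -11/12, 5/12] . pi = 0
  [1, 1, 1, 1, 1] . pi = 1

Solving yields:
  pi_P = 1193/8035
  pi_Q = 1452/8035
  pi_R = 1608/8035
  pi_S = 1613/8035
  pi_T = 2169/8035

Verification (pi * P):
  1193/8035*1/12 + 1452/8035*1/6 + 1608/8035*1/4 + 1613/8035*1/6 + 2169/8035*1/12 = 1193/8035 = pi_P  (ok)
  1193/8035*1/4 + 1452/8035*1/12 + 1608/8035*1/6 + 1613/8035*1/4 + 2169/8035*1/6 = 1452/8035 = pi_Q  (ok)
  1193/8035*1/6 + 1452/8035*1/6 + 1608/8035*1/6 + 1613/8035*1/3 + 2169/8035*1/6 = 1608/8035 = pi_R  (ok)
  1193/8035*1/6 + 1452/8035*1/6 + 1608/8035*1/12 + 1613/8035*1/12 + 2169/8035*5/12 = 1613/8035 = pi_S  (ok)
  1193/8035*1/3 + 1452/8035*5/12 + 1608/8035*1/3 + 1613/8035*1/6 + 2169/8035*1/6 = 2169/8035 = pi_T  (ok)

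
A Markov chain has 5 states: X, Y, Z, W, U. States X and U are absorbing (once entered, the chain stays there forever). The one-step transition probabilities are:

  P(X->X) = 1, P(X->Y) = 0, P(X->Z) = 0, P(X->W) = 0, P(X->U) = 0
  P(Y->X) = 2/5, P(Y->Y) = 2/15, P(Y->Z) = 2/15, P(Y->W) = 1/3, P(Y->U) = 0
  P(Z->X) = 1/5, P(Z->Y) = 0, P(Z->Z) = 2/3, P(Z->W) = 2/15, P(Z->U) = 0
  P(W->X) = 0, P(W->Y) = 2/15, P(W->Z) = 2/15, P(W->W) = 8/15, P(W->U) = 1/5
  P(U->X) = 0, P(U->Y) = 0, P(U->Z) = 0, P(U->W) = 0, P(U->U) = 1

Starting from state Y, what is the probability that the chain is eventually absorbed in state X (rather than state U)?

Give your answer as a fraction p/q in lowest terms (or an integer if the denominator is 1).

Answer: 86/115

Derivation:
Let a_i = P(absorbed in X | start in state i).
Boundary conditions: a_X = 1, a_U = 0.
For each transient state i, a_i = sum_j P(i->j) * a_j:
  a_Y = 2/5*a_X + 2/15*a_Y + 2/15*a_Z + 1/3*a_W + 0*a_U
  a_Z = 1/5*a_X + 0*a_Y + 2/3*a_Z + 2/15*a_W + 0*a_U
  a_W = 0*a_X + 2/15*a_Y + 2/15*a_Z + 8/15*a_W + 1/5*a_U

Substituting a_X = 1 and a_U = 0, rearrange to (I - Q) a = r where r[i] = P(i -> X):
  [13/15, -2/15, -1/3] . (a_Y, a_Z, a_W) = 2/5
  [0, 1/3, -2/15] . (a_Y, a_Z, a_W) = 1/5
  [-2/15, -2/15, 7/15] . (a_Y, a_Z, a_W) = 0

Solving yields:
  a_Y = 86/115
  a_Z = 89/115
  a_W = 10/23

Starting state is Y, so the absorption probability is a_Y = 86/115.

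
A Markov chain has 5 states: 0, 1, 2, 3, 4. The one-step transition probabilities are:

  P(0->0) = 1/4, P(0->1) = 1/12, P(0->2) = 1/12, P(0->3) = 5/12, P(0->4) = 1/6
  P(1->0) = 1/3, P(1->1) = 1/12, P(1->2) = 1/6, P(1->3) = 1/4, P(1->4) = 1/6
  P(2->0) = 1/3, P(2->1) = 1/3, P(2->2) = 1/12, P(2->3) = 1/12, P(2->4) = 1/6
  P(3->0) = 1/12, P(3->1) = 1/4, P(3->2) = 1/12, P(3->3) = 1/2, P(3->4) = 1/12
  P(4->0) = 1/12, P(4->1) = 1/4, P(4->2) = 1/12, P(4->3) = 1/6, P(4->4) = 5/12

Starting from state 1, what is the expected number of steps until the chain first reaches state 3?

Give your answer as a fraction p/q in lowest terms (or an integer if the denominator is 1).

Answer: 18252/4649

Derivation:
Let h_i = expected steps to first reach 3 from state i.
Boundary: h_3 = 0.
First-step equations for the other states:
  h_0 = 1 + 1/4*h_0 + 1/12*h_1 + 1/12*h_2 + 5/12*h_3 + 1/6*h_4
  h_1 = 1 + 1/3*h_0 + 1/12*h_1 + 1/6*h_2 + 1/4*h_3 + 1/6*h_4
  h_2 = 1 + 1/3*h_0 + 1/3*h_1 + 1/12*h_2 + 1/12*h_3 + 1/6*h_4
  h_4 = 1 + 1/12*h_0 + 1/4*h_1 + 1/12*h_2 + 1/6*h_3 + 5/12*h_4

Substituting h_3 = 0 and rearranging gives the linear system (I - Q) h = 1:
  [3/4, -1/12, -1/12, -1/6] . (h_0, h_1, h_2, h_4) = 1
  [-1/3, 11/12, -1/6, -1/6] . (h_0, h_1, h_2, h_4) = 1
  [-1/3, -1/3, 11/12, -1/6] . (h_0, h_1, h_2, h_4) = 1
  [-1/12, -1/4, -1/12, 7/12] . (h_0, h_1, h_2, h_4) = 1

Solving yields:
  h_0 = 15228/4649
  h_1 = 18252/4649
  h_2 = 21060/4649
  h_4 = 20976/4649

Starting state is 1, so the expected hitting time is h_1 = 18252/4649.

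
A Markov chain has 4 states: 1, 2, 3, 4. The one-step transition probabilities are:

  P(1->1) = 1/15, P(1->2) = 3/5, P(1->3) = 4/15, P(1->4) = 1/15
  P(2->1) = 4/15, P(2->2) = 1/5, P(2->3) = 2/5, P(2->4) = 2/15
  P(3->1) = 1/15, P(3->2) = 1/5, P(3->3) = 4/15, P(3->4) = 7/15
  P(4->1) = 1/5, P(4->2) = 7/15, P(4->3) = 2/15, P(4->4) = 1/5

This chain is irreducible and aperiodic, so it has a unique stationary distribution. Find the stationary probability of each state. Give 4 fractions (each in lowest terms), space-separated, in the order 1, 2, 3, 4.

The stationary distribution satisfies pi = pi * P, i.e.:
  pi_1 = 1/15*pi_1 + 4/15*pi_2 + 1/15*pi_3 + 1/5*pi_4
  pi_2 = 3/5*pi_1 + 1/5*pi_2 + 1/5*pi_3 + 7/15*pi_4
  pi_3 = 4/15*pi_1 + 2/5*pi_2 + 4/15*pi_3 + 2/15*pi_4
  pi_4 = 1/15*pi_1 + 2/15*pi_2 + 7/15*pi_3 + 1/5*pi_4
with normalization: pi_1 + pi_2 + pi_3 + pi_4 = 1.

Using the first 3 balance equations plus normalization, the linear system A*pi = b is:
  [-14/15, 4/15, 1/15, 1/5] . pi = 0
  [3/5, -4/5, 1/5, 7/15] . pi = 0
  [4/15, 2/5, -11/15, 2/15] . pi = 0
  [1, 1, 1, 1] . pi = 1

Solving yields:
  pi_1 = 148/909
  pi_2 = 33/101
  pi_3 = 254/909
  pi_4 = 70/303

Verification (pi * P):
  148/909*1/15 + 33/101*4/15 + 254/909*1/15 + 70/303*1/5 = 148/909 = pi_1  (ok)
  148/909*3/5 + 33/101*1/5 + 254/909*1/5 + 70/303*7/15 = 33/101 = pi_2  (ok)
  148/909*4/15 + 33/101*2/5 + 254/909*4/15 + 70/303*2/15 = 254/909 = pi_3  (ok)
  148/909*1/15 + 33/101*2/15 + 254/909*7/15 + 70/303*1/5 = 70/303 = pi_4  (ok)

Answer: 148/909 33/101 254/909 70/303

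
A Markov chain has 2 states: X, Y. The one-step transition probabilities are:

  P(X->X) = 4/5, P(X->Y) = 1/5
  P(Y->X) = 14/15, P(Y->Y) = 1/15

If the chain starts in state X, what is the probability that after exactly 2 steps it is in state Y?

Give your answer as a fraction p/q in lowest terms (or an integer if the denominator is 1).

Computing P^2 by repeated multiplication:
P^1 =
  X: [4/5, 1/5]
  Y: [14/15, 1/15]
P^2 =
  X: [62/75, 13/75]
  Y: [182/225, 43/225]

(P^2)[X -> Y] = 13/75

Answer: 13/75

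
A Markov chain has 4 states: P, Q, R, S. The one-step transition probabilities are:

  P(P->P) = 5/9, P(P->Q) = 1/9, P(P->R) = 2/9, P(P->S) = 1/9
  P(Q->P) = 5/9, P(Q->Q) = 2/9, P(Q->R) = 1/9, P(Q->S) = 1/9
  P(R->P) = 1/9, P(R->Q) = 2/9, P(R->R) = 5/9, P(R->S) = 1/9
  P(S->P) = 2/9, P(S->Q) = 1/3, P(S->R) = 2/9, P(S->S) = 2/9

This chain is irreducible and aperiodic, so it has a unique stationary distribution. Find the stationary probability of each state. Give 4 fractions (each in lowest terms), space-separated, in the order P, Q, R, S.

Answer: 149/392 19/98 59/196 1/8

Derivation:
The stationary distribution satisfies pi = pi * P, i.e.:
  pi_P = 5/9*pi_P + 5/9*pi_Q + 1/9*pi_R + 2/9*pi_S
  pi_Q = 1/9*pi_P + 2/9*pi_Q + 2/9*pi_R + 1/3*pi_S
  pi_R = 2/9*pi_P + 1/9*pi_Q + 5/9*pi_R + 2/9*pi_S
  pi_S = 1/9*pi_P + 1/9*pi_Q + 1/9*pi_R + 2/9*pi_S
with normalization: pi_P + pi_Q + pi_R + pi_S = 1.

Using the first 3 balance equations plus normalization, the linear system A*pi = b is:
  [-4/9, 5/9, 1/9, 2/9] . pi = 0
  [1/9, -7/9, 2/9, 1/3] . pi = 0
  [2/9, 1/9, -4/9, 2/9] . pi = 0
  [1, 1, 1, 1] . pi = 1

Solving yields:
  pi_P = 149/392
  pi_Q = 19/98
  pi_R = 59/196
  pi_S = 1/8

Verification (pi * P):
  149/392*5/9 + 19/98*5/9 + 59/196*1/9 + 1/8*2/9 = 149/392 = pi_P  (ok)
  149/392*1/9 + 19/98*2/9 + 59/196*2/9 + 1/8*1/3 = 19/98 = pi_Q  (ok)
  149/392*2/9 + 19/98*1/9 + 59/196*5/9 + 1/8*2/9 = 59/196 = pi_R  (ok)
  149/392*1/9 + 19/98*1/9 + 59/196*1/9 + 1/8*2/9 = 1/8 = pi_S  (ok)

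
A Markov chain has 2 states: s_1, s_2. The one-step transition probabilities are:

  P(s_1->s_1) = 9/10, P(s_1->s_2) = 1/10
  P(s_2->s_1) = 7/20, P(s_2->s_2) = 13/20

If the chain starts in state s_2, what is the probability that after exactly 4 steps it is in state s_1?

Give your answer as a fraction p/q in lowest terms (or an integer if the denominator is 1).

Answer: 113057/160000

Derivation:
Computing P^4 by repeated multiplication:
P^1 =
  s_1: [9/10, 1/10]
  s_2: [7/20, 13/20]
P^2 =
  s_1: [169/200, 31/200]
  s_2: [217/400, 183/400]
P^3 =
  s_1: [3259/4000, 741/4000]
  s_2: [5187/8000, 2813/8000]
P^4 =
  s_1: [63849/80000, 16151/80000]
  s_2: [113057/160000, 46943/160000]

(P^4)[s_2 -> s_1] = 113057/160000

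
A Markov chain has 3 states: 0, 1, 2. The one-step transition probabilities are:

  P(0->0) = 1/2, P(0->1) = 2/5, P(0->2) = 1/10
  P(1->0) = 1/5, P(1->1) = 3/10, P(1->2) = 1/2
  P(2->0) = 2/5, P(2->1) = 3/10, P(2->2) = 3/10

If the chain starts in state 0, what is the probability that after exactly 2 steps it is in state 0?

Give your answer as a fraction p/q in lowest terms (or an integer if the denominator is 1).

Computing P^2 by repeated multiplication:
P^1 =
  0: [1/2, 2/5, 1/10]
  1: [1/5, 3/10, 1/2]
  2: [2/5, 3/10, 3/10]
P^2 =
  0: [37/100, 7/20, 7/25]
  1: [9/25, 8/25, 8/25]
  2: [19/50, 17/50, 7/25]

(P^2)[0 -> 0] = 37/100

Answer: 37/100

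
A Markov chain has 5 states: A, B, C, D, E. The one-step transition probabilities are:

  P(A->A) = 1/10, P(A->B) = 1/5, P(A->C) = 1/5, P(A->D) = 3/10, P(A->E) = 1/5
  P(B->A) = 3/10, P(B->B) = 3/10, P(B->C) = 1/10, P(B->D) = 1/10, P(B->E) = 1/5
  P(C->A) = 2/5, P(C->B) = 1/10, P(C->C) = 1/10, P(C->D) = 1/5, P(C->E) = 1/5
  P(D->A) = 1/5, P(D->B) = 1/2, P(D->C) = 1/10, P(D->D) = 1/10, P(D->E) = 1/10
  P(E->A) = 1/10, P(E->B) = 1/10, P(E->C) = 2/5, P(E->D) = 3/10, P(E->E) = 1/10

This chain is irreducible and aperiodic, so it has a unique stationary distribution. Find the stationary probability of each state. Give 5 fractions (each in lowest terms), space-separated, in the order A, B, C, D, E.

The stationary distribution satisfies pi = pi * P, i.e.:
  pi_A = 1/10*pi_A + 3/10*pi_B + 2/5*pi_C + 1/5*pi_D + 1/10*pi_E
  pi_B = 1/5*pi_A + 3/10*pi_B + 1/10*pi_C + 1/2*pi_D + 1/10*pi_E
  pi_C = 1/5*pi_A + 1/10*pi_B + 1/10*pi_C + 1/10*pi_D + 2/5*pi_E
  pi_D = 3/10*pi_A + 1/10*pi_B + 1/5*pi_C + 1/10*pi_D + 3/10*pi_E
  pi_E = 1/5*pi_A + 1/5*pi_B + 1/5*pi_C + 1/10*pi_D + 1/10*pi_E
with normalization: pi_A + pi_B + pi_C + pi_D + pi_E = 1.

Using the first 4 balance equations plus normalization, the linear system A*pi = b is:
  [-9/10, 3/10, 2/5, 1/5, 1/10] . pi = 0
  [1/5, -7/10, 1/10, 1/2, 1/10] . pi = 0
  [1/5, 1/10, -9/10, 1/10, 2/5] . pi = 0
  [3/10, 1/10, 1/5, -9/10, 3/10] . pi = 0
  [1, 1, 1, 1, 1] . pi = 1

Solving yields:
  pi_A = 2993/13559
  pi_B = 3385/13559
  pi_C = 2323/13559
  pi_D = 376/1937
  pi_E = 318/1937

Verification (pi * P):
  2993/13559*1/10 + 3385/13559*3/10 + 2323/13559*2/5 + 376/1937*1/5 + 318/1937*1/10 = 2993/13559 = pi_A  (ok)
  2993/13559*1/5 + 3385/13559*3/10 + 2323/13559*1/10 + 376/1937*1/2 + 318/1937*1/10 = 3385/13559 = pi_B  (ok)
  2993/13559*1/5 + 3385/13559*1/10 + 2323/13559*1/10 + 376/1937*1/10 + 318/1937*2/5 = 2323/13559 = pi_C  (ok)
  2993/13559*3/10 + 3385/13559*1/10 + 2323/13559*1/5 + 376/1937*1/10 + 318/1937*3/10 = 376/1937 = pi_D  (ok)
  2993/13559*1/5 + 3385/13559*1/5 + 2323/13559*1/5 + 376/1937*1/10 + 318/1937*1/10 = 318/1937 = pi_E  (ok)

Answer: 2993/13559 3385/13559 2323/13559 376/1937 318/1937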